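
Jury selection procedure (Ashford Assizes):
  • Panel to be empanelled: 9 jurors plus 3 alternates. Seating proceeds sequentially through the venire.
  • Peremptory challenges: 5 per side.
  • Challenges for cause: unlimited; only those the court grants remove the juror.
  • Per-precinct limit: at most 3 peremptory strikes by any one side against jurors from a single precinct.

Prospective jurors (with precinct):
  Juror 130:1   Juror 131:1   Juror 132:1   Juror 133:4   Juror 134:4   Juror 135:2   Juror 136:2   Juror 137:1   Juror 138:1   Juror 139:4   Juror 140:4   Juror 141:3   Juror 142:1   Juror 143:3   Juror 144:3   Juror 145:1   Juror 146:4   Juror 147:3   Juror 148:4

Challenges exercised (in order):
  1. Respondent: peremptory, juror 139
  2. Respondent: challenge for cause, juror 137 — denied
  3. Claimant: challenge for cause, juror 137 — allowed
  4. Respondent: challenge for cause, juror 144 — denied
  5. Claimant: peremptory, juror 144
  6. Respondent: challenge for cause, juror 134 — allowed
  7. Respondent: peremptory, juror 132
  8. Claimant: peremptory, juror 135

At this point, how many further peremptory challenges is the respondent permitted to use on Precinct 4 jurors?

2

Respondent peremptories so far: #139, #132 — 2 of 5 used, 3 left overall.
Against Precinct 4: #139 — 1 used; per-precinct cap 3 leaves 2.
Binding limit: min(3, 2) = 2.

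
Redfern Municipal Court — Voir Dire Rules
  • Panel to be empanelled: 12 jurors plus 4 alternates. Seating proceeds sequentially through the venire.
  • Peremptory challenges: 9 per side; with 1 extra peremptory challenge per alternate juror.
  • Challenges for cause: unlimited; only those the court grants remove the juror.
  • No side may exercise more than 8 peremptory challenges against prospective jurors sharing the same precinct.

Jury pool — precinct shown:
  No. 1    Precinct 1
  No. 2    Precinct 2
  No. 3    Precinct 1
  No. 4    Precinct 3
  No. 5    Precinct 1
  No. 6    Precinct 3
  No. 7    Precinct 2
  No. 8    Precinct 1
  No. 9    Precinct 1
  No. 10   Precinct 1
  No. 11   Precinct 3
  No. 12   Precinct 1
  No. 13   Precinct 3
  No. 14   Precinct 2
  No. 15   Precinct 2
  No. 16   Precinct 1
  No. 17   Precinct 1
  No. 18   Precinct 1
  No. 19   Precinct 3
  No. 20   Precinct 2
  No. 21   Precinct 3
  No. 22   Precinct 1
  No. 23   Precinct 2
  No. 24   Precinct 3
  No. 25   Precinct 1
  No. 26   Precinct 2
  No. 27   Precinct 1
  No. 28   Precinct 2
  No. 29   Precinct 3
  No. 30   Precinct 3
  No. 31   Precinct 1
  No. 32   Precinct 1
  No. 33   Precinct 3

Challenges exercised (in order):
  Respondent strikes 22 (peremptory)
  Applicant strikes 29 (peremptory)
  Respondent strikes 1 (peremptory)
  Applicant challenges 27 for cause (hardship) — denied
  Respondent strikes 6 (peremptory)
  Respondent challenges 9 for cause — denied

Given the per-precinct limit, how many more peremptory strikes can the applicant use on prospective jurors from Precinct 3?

7

Applicant peremptories so far: #29 — 1 of 13 used, 12 left overall.
Against Precinct 3: #29 — 1 used; per-precinct cap 8 leaves 7.
Binding limit: min(12, 7) = 7.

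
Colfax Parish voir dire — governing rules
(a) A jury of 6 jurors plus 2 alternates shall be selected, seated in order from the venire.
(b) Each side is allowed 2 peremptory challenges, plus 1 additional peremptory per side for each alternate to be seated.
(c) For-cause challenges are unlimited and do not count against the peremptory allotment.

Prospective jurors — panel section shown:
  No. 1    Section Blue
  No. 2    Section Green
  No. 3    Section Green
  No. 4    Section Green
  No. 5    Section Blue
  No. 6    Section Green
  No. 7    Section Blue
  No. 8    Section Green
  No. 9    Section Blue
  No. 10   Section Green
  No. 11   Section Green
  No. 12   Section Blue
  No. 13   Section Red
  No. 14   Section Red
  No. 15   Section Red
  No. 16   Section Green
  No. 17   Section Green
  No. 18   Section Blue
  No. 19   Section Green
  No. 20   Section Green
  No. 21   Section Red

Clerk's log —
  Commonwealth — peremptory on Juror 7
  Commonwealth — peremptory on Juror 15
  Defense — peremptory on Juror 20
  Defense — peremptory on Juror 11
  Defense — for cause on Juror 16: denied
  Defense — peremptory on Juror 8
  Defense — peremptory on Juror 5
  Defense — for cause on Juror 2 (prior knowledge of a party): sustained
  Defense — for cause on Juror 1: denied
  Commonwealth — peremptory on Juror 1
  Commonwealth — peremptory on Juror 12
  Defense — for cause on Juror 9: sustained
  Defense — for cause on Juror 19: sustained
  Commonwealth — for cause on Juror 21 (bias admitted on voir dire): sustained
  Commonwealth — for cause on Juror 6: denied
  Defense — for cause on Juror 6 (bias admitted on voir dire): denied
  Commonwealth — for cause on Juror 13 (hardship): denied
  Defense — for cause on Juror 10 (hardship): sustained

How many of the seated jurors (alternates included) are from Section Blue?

Removed: #1, #2, #5, #7, #8, #9, #10, #11, #12, #15, #19, #20, #21.
Seated (8 incl. alternates): #3, #4, #6, #13, #14, #16, #17, #18.
Of those, in Section Blue: #18 → 1.

1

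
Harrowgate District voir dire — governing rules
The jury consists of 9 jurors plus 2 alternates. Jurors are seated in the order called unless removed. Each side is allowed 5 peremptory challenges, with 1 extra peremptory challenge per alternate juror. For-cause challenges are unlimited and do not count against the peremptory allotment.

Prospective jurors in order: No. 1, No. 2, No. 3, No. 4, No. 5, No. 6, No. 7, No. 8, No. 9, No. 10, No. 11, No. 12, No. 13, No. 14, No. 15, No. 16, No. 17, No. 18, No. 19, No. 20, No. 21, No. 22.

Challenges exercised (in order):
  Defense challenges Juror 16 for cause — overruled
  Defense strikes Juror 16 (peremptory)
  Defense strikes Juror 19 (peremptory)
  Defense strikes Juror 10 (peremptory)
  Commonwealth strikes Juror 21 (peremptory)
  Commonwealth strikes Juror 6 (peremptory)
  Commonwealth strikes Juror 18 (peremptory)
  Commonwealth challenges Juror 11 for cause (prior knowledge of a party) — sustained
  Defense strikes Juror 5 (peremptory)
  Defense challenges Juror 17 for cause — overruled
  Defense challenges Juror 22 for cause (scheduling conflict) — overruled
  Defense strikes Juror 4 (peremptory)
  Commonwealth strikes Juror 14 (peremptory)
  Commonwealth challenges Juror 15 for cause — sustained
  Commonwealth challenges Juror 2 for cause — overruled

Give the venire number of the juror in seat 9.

17

Removed: #4, #5, #6, #10, #11, #14, #15, #16, #18, #19, #21. (#2, #17, #22 stay — for-cause denied.)
Seating in order: seats 1–9 → #1, #2, #3, #7, #8, #9, #12, #13, #17; alternates → #20, #22.
So seat 9 is #17.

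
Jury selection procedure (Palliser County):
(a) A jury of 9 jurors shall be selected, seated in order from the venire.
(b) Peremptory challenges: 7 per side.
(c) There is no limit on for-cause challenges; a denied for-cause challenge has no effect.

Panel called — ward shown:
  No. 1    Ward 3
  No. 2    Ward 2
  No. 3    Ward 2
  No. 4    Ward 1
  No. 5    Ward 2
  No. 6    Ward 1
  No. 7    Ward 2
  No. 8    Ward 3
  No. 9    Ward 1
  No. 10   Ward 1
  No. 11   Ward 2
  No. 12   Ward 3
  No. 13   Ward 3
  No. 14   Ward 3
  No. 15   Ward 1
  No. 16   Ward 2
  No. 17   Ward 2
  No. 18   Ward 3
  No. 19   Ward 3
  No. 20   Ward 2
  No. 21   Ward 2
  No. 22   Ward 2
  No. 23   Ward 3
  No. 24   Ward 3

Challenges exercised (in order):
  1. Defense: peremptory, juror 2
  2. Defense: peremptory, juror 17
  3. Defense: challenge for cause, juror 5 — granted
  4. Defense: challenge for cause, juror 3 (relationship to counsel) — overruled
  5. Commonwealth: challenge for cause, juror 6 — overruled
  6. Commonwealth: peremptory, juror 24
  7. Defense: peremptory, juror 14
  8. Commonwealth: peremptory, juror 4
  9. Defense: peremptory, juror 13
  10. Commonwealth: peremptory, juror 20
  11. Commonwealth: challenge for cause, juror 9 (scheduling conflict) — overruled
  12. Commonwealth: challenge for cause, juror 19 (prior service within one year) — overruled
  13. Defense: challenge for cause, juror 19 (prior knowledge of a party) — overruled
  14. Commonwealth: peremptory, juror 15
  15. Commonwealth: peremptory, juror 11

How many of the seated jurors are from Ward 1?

3

Removed: #2, #4, #5, #11, #13, #14, #15, #17, #20, #24.
Seated jurors 1–9: #1, #3, #6, #7, #8, #9, #10, #12, #16.
Of those, in Ward 1: #6, #9, #10 → 3.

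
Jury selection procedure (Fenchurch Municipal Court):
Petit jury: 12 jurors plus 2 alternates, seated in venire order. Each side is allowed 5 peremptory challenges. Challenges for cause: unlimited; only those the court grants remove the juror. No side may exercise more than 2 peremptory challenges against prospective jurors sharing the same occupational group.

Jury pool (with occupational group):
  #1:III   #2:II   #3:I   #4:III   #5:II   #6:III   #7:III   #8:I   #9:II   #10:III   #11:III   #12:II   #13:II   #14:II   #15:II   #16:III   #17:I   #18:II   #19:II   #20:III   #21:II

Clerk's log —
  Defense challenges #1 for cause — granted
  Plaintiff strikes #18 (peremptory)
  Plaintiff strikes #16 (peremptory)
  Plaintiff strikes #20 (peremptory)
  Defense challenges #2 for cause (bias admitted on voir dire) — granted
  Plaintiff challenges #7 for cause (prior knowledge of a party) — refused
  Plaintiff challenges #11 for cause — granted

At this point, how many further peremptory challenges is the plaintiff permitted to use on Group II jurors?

1

Plaintiff peremptories so far: #18, #16, #20 — 3 of 5 used, 2 left overall.
Against Group II: #18 — 1 used; per-group cap 2 leaves 1.
Binding limit: min(2, 1) = 1.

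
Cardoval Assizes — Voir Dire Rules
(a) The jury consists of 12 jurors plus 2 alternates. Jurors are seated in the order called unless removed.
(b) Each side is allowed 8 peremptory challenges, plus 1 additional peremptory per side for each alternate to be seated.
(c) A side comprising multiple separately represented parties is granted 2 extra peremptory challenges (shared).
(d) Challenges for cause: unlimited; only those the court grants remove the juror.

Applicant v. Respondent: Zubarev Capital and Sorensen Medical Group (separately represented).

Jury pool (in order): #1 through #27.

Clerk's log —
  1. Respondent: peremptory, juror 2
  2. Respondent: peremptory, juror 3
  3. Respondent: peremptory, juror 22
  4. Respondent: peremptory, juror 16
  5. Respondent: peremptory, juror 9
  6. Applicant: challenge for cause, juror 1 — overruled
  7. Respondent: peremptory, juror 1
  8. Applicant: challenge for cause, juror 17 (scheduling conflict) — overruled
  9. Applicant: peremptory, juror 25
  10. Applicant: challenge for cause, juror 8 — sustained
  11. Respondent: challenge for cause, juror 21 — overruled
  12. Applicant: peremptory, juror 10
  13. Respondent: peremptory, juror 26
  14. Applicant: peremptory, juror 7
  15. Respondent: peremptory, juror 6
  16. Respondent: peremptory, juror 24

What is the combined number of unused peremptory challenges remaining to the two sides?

10

Applicant allotment: 8 base + 1 × 2 alternates = 10. Respondent allotment: 8 base + 1 × 2 alternates + 2 multi-party = 12.
Applicant peremptories used: #25, #10, #7 — 3 (for-cause on #1, #17, #8 don't count).
Respondent peremptories used: #2, #3, #22, #16, #9, #1, #26, #6, #24 — 9 (the for-cause on #21 doesn't count).
Remaining: (10 − 3) + (12 − 9) = 10.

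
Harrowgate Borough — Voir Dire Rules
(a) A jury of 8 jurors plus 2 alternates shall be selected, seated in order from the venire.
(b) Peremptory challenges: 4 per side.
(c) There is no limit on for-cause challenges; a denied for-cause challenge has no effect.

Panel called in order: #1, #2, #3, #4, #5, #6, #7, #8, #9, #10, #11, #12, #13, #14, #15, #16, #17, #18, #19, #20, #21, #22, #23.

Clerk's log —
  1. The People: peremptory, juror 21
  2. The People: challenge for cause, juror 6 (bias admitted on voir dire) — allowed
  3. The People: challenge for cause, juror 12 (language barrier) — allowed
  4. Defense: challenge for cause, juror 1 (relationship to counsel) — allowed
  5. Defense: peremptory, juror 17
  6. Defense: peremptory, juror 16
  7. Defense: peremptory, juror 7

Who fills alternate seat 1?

13

Removed: #1, #6, #7, #12, #16, #17, #21.
Seating in order: seats 1–8 → #2, #3, #4, #5, #8, #9, #10, #11; alternates → #13, #14.
So alternate 1 is #13.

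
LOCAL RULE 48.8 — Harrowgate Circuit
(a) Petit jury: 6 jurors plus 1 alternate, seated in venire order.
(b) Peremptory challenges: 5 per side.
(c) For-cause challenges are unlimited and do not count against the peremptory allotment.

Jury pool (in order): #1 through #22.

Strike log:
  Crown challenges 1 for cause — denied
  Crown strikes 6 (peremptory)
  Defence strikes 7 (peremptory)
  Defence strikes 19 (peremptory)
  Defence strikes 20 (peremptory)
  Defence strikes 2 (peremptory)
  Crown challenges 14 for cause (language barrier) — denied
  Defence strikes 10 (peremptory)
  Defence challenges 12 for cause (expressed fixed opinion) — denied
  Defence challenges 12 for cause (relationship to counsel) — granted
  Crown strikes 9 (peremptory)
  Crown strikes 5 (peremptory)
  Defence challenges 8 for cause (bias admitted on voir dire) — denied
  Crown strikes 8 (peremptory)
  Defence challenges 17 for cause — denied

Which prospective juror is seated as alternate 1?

15

Removed: #2, #5, #6, #7, #8, #9, #10, #12, #19, #20. (#1, #14, #17 stay — for-cause denied.)
Seating in order: seats 1–6 → #1, #3, #4, #11, #13, #14; alternates → #15.
So alternate 1 is #15.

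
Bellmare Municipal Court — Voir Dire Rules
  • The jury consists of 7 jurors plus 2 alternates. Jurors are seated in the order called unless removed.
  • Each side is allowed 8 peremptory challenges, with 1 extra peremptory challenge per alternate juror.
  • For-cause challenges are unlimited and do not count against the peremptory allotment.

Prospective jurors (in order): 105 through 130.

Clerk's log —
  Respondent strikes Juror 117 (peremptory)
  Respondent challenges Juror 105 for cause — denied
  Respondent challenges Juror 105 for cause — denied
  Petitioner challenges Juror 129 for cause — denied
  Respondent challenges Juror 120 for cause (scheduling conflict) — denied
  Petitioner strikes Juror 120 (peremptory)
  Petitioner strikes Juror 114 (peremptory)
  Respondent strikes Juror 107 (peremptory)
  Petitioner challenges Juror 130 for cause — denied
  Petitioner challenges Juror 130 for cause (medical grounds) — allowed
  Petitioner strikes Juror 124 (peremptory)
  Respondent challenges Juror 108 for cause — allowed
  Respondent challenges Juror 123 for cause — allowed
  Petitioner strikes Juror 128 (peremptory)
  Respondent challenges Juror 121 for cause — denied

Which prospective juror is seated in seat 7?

Removed: #107, #108, #114, #117, #120, #123, #124, #128, #130. (#105, #121, #129 stay — for-cause denied.)
Seating in order: seats 1–7 → #105, #106, #109, #110, #111, #112, #113; alternates → #115, #116.
So seat 7 is #113.

113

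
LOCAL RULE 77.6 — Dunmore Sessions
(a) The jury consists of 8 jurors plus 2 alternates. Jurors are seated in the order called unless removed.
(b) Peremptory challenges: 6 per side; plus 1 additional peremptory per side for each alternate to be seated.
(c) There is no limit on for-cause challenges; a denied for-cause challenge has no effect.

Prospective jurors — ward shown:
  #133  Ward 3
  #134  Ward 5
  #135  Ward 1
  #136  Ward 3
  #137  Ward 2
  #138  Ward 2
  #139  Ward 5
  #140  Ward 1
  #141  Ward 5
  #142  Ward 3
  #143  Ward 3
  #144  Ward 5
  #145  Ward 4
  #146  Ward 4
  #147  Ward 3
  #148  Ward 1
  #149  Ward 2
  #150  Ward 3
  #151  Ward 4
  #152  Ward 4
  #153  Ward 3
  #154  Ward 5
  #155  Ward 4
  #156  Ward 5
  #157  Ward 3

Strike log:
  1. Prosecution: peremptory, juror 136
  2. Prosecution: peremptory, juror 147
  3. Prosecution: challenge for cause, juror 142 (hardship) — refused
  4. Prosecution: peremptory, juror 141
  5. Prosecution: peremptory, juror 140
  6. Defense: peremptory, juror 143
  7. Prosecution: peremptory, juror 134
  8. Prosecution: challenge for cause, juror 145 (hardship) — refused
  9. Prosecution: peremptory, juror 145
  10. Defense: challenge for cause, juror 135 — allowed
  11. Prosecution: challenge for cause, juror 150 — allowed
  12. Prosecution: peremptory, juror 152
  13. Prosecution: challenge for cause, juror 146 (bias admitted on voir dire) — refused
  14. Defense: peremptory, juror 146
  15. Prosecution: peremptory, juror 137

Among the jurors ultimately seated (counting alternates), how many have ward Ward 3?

Removed: #134, #135, #136, #137, #140, #141, #143, #145, #146, #147, #150, #152.
Seated (10 incl. alternates): #133, #138, #139, #142, #144, #148, #149, #151, #153, #154.
Of those, in Ward 3: #133, #142, #153 → 3.

3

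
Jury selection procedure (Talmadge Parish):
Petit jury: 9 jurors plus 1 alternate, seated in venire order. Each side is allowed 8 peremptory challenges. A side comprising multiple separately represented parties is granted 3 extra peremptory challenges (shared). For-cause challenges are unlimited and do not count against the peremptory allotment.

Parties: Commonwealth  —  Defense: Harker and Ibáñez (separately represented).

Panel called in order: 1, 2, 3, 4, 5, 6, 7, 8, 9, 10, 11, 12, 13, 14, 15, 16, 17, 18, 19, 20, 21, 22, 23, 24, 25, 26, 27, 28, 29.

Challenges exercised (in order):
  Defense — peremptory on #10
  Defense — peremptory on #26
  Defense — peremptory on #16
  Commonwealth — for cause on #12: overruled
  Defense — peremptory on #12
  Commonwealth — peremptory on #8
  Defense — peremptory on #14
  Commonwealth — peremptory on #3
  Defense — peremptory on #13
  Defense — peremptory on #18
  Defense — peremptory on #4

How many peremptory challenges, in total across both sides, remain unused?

9

Commonwealth allotment: 8. Defense allotment: 8 base + 3 multi-party = 11.
Commonwealth peremptories used: #8, #3 — 2 (the for-cause on #12 doesn't count).
Defense peremptories used: #10, #26, #16, #12, #14, #13, #18, #4 — 8.
Remaining: (8 − 2) + (11 − 8) = 9.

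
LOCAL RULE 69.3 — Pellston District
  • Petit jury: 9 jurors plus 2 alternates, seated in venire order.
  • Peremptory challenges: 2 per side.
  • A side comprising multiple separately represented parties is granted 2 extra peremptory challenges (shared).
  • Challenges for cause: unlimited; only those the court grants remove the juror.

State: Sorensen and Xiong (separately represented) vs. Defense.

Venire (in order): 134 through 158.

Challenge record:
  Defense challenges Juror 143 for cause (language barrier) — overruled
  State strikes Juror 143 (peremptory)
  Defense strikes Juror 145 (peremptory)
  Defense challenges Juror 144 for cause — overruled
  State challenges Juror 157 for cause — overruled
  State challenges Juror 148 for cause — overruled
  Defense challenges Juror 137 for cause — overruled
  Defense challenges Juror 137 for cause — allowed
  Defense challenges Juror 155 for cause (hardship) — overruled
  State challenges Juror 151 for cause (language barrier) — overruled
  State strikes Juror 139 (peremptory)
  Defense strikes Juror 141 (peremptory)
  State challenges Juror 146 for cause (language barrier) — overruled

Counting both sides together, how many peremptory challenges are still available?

2

State allotment: 2 base + 2 multi-party = 4. Defense allotment: 2.
State peremptories used: #143, #139 — 2 (for-cause on #157, #148, #151, #146 don't count).
Defense peremptories used: #145, #141 — 2 (for-cause on #143, #144, #137, #137, #155 don't count).
Remaining: (4 − 2) + (2 − 2) = 2.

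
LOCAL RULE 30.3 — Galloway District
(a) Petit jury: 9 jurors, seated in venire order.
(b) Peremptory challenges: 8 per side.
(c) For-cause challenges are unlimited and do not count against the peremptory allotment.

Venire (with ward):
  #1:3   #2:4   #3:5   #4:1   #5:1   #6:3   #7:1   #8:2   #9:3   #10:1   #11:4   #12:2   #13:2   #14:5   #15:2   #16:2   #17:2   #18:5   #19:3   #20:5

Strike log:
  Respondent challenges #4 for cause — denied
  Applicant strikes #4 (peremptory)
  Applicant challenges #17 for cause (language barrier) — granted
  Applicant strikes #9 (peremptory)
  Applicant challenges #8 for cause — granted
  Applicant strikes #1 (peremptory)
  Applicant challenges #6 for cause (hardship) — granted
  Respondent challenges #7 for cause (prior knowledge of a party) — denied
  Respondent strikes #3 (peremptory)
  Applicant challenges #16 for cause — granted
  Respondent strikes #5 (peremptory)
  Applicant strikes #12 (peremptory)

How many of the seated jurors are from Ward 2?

Removed: #1, #3, #4, #5, #6, #8, #9, #12, #16, #17.
Seated jurors 1–9: #2, #7, #10, #11, #13, #14, #15, #18, #19.
Of those, in Ward 2: #13, #15 → 2.

2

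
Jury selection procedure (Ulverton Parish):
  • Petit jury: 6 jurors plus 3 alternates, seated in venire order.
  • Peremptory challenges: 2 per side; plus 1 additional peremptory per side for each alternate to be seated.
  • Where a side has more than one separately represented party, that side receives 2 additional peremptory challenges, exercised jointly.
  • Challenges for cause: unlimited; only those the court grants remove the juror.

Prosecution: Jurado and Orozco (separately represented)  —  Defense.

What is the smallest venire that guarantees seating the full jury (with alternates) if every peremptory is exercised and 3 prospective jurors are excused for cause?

Seats to fill: 6 + 3 alternates = 9.
Peremptories — Prosecution: 2 + 1×3 + 2 = 7; Defense: 2 + 1×3 = 5; total 12.
For-cause removals: 3.
Minimum venire: 9 + 12 + 3 = 24.

24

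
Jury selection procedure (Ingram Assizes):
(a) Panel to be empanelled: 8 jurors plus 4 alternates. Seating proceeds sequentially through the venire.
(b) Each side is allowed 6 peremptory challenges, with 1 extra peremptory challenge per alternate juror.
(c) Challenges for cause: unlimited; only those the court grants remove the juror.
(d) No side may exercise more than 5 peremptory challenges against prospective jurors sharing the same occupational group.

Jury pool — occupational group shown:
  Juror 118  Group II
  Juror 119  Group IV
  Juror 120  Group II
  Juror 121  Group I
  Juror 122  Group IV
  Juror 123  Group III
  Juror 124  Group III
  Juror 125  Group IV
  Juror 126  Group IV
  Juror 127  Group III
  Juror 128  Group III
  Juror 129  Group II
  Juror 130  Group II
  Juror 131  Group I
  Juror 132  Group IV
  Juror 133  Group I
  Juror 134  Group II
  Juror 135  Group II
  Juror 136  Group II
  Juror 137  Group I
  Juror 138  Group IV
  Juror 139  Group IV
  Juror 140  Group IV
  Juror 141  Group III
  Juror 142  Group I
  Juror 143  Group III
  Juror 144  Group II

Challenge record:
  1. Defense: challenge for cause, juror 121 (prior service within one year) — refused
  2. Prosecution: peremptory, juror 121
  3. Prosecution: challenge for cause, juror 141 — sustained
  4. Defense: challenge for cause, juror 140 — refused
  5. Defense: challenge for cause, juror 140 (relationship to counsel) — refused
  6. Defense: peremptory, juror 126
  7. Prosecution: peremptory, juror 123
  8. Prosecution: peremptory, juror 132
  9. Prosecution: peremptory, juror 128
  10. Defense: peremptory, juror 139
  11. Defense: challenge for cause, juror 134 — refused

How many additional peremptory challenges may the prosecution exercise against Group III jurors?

Prosecution peremptories so far: #121, #123, #132, #128 — 4 of 10 used, 6 left overall.
Against Group III: #123, #128 — 2 used; per-group cap 5 leaves 3.
Binding limit: min(6, 3) = 3.

3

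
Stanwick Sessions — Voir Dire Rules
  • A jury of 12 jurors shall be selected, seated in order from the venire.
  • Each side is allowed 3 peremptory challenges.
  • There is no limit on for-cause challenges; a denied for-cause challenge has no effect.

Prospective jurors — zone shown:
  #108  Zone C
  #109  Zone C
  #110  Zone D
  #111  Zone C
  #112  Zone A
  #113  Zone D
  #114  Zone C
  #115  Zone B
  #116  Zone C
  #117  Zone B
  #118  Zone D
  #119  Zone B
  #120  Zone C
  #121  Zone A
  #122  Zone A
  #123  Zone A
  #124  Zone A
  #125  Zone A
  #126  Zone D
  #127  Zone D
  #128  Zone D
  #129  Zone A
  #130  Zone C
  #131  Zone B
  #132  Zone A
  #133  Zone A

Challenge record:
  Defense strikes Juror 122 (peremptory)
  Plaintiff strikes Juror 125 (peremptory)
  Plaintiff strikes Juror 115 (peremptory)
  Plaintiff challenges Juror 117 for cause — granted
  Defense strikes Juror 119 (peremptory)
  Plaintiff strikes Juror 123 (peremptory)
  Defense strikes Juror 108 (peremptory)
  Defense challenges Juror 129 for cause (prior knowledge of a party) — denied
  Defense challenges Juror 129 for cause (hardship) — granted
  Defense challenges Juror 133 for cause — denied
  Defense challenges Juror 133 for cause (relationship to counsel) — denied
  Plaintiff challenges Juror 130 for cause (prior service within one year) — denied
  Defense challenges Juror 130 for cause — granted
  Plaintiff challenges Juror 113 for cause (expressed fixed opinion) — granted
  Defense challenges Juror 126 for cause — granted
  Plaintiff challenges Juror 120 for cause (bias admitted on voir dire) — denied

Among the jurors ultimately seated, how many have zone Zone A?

Removed: #108, #113, #115, #117, #119, #122, #123, #125, #126, #129, #130.
Seated jurors 1–12: #109, #110, #111, #112, #114, #116, #118, #120, #121, #124, #127, #128.
Of those, in Zone A: #112, #121, #124 → 3.

3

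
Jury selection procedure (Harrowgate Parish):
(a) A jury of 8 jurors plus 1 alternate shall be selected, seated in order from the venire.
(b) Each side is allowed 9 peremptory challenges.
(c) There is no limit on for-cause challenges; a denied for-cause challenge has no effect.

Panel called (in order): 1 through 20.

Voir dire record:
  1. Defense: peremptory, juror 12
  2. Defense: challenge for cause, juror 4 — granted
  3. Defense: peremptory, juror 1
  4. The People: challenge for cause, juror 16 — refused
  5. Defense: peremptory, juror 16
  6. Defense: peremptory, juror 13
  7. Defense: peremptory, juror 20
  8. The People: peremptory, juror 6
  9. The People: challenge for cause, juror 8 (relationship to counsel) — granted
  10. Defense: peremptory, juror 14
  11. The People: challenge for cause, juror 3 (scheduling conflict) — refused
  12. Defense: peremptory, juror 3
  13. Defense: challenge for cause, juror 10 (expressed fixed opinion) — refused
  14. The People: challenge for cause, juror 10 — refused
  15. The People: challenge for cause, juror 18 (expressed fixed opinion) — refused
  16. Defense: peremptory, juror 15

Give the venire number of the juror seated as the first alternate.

Removed: #1, #3, #4, #6, #8, #12, #13, #14, #15, #16, #20. (#10, #18 stay — for-cause denied.)
Seating in order: seats 1–8 → #2, #5, #7, #9, #10, #11, #17, #18; alternates → #19.
So alternate 1 is #19.

19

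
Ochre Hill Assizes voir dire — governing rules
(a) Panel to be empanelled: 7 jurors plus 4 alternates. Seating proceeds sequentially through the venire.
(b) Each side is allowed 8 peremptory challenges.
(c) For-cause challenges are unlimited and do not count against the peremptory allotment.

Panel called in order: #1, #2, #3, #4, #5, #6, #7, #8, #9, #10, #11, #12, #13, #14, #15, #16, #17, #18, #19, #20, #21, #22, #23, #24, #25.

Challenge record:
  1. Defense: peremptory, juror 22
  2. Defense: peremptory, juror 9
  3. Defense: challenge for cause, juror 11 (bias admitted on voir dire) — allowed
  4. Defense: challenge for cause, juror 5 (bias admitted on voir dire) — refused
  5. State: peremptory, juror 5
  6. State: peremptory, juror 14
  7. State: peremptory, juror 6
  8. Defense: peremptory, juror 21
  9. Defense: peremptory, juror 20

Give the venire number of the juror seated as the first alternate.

Removed: #5, #6, #9, #11, #14, #20, #21, #22.
Filling seats in venire order through position 8: #1, #2, #3, #4, #7, #8, #10, #12.
So alternate 1 is #12.

12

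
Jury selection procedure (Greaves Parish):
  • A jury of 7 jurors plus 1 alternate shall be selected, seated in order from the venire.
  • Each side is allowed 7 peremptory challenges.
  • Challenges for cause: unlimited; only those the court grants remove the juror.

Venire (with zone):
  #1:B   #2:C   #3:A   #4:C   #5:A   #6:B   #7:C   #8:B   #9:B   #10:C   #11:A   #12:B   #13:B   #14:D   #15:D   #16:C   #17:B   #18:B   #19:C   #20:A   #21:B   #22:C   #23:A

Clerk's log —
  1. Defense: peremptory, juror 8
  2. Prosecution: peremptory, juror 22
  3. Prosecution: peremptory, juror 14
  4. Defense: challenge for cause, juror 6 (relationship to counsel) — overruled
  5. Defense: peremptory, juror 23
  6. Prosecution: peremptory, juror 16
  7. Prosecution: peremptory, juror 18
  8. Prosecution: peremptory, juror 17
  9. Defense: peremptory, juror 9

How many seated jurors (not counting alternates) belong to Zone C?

3

Removed: #8, #9, #14, #16, #17, #18, #22, #23.
Seated jurors 1–7: #1, #2, #3, #4, #5, #6, #7 (alternates #10 not counted).
Of those, in Zone C: #2, #4, #7 → 3.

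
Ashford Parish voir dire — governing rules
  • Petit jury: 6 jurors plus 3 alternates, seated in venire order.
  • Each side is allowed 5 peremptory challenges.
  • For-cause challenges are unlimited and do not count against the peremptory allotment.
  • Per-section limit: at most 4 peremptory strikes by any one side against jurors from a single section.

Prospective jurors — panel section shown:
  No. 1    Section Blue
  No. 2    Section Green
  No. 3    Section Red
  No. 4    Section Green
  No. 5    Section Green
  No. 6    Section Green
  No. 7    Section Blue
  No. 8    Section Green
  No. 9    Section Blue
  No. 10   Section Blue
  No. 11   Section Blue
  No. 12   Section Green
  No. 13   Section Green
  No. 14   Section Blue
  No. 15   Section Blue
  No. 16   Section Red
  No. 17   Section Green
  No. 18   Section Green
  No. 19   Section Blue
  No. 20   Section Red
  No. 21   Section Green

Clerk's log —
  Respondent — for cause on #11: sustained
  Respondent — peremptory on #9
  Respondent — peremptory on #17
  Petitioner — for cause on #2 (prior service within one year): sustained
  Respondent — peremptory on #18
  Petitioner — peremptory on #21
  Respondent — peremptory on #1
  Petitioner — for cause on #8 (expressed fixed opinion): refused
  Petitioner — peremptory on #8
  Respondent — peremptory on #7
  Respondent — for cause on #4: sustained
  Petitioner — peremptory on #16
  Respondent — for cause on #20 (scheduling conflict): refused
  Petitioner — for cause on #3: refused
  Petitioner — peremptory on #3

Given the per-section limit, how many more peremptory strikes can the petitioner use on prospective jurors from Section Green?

1

Petitioner peremptories so far: #21, #8, #16, #3 — 4 of 5 used, 1 left overall.
Against Section Green: #21, #8 — 2 used; per-section cap 4 leaves 2.
Binding limit: min(1, 2) = 1.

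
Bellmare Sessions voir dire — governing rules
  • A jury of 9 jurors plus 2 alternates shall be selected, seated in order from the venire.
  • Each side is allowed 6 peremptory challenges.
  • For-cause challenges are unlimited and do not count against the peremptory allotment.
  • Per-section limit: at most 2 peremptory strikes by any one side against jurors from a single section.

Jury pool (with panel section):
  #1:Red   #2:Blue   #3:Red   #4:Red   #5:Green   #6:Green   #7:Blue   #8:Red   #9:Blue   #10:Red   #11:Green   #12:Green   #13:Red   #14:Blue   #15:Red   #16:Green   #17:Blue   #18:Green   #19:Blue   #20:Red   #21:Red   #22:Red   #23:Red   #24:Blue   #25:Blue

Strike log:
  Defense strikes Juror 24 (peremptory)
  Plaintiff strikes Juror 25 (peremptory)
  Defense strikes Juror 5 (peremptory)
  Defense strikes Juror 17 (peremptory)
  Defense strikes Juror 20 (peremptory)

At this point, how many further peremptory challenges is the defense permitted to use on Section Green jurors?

Defense peremptories so far: #24, #5, #17, #20 — 4 of 6 used, 2 left overall.
Against Section Green: #5 — 1 used; per-section cap 2 leaves 1.
Binding limit: min(2, 1) = 1.

1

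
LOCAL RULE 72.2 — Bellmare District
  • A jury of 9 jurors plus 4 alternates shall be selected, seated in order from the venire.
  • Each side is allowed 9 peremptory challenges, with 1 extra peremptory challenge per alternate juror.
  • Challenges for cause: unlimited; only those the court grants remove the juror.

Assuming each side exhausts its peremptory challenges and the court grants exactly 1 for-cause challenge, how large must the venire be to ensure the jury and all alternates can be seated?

40

Seats to fill: 9 + 4 alternates = 13.
Peremptories: 9 + 1×4 = 13 per side × 2 sides = 26.
For-cause removals: 1.
Minimum venire: 13 + 26 + 1 = 40.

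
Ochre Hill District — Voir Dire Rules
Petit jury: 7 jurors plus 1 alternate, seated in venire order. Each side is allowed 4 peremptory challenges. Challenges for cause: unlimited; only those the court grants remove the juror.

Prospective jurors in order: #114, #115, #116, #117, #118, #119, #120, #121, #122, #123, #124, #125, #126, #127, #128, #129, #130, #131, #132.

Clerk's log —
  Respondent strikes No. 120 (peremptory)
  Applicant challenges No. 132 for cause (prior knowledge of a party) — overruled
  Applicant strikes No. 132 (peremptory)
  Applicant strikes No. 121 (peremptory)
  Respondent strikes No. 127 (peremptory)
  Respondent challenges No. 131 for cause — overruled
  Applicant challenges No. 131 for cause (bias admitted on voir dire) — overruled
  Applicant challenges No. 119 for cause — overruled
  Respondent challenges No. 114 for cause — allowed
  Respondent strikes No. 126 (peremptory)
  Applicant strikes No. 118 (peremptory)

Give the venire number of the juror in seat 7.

124

Removed: #114, #118, #120, #121, #126, #127, #132. (#119, #131 stay — for-cause denied.)
Seating in order: seats 1–7 → #115, #116, #117, #119, #122, #123, #124; alternates → #125.
So seat 7 is #124.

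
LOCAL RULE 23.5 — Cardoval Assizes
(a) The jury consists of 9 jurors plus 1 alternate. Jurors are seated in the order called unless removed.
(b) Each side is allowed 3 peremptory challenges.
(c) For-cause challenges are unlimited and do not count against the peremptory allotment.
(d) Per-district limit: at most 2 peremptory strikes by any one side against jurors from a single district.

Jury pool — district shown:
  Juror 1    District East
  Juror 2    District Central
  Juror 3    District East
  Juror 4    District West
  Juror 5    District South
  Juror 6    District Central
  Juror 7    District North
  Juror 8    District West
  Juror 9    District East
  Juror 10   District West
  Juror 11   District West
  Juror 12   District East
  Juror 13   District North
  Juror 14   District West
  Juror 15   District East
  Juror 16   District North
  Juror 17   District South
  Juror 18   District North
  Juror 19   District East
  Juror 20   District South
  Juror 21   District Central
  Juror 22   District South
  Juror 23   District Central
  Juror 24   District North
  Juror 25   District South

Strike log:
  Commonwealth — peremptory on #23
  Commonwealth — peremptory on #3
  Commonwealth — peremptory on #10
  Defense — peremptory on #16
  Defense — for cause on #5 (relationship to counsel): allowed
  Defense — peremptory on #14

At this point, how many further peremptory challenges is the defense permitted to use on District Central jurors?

Defense peremptories so far: #16, #14 — 2 of 3 used, 1 left overall.
Against District Central: none yet — per-district cap 2 leaves 2.
Binding limit: min(1, 2) = 1.

1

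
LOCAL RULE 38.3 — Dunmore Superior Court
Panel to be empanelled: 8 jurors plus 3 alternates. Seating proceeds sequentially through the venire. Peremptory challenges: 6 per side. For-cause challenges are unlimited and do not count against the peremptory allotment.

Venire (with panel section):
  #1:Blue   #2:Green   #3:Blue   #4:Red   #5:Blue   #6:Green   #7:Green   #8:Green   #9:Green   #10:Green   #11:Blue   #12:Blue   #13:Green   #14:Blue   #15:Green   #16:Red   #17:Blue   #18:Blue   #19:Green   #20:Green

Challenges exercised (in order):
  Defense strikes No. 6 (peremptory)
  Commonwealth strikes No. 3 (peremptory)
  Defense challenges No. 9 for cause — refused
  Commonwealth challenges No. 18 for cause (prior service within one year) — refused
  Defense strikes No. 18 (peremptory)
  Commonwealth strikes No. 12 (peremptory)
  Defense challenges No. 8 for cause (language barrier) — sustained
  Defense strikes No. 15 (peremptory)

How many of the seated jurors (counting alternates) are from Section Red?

2

Removed: #3, #6, #8, #12, #15, #18.
Seated (11 incl. alternates): #1, #2, #4, #5, #7, #9, #10, #11, #13, #14, #16.
Of those, in Section Red: #4, #16 → 2.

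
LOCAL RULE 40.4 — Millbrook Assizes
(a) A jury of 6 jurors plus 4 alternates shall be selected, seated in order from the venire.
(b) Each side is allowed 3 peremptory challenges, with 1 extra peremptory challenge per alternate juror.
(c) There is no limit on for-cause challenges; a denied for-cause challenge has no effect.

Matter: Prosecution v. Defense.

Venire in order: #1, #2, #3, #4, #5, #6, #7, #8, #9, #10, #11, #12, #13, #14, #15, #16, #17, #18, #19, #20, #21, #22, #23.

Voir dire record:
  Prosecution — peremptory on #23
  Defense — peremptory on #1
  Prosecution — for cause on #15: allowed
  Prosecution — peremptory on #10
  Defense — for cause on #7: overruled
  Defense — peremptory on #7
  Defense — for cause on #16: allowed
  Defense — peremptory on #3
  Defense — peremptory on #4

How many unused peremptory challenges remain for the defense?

3

Defense allotment: 3 base + 1 × 4 alternates = 7.
Defense peremptories used: #1, #7, #3, #4 — 4 (for-cause on #7, #16 don't count).
Remaining: 7 − 4 = 3.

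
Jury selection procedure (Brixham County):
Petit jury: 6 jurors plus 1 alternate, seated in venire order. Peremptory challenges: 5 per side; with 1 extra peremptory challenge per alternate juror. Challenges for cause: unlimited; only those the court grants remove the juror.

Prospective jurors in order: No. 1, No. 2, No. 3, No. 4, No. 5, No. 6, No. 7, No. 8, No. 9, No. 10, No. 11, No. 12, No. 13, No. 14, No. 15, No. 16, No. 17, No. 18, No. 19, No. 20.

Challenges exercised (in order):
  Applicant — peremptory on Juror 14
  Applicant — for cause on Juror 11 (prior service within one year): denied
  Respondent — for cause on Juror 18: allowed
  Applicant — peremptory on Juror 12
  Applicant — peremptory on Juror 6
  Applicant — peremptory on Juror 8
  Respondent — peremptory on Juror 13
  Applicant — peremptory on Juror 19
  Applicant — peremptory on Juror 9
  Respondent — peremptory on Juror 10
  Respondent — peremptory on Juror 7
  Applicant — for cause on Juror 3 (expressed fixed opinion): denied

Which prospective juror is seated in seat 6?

Removed: #6, #7, #8, #9, #10, #12, #13, #14, #18, #19. (#3, #11 stay — for-cause denied.)
Seating in order: seats 1–6 → #1, #2, #3, #4, #5, #11; alternates → #15.
So seat 6 is #11.

11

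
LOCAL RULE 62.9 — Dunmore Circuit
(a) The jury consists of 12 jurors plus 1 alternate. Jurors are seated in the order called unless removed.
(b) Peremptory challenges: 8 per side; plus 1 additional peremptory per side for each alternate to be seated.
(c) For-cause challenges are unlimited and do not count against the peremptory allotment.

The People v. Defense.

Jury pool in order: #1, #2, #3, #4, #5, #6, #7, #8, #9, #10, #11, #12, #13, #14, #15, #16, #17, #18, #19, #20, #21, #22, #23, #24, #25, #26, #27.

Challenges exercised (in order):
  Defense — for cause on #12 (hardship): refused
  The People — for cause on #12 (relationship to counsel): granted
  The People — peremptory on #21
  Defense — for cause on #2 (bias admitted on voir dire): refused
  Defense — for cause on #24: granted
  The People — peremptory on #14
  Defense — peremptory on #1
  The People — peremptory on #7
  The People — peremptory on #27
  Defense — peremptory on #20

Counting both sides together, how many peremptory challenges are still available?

The People allotment: 8 base + 1 × 1 alternate = 9. Defense allotment: 8 base + 1 × 1 alternate = 9.
The People peremptories used: #21, #14, #7, #27 — 4 (the for-cause on #12 doesn't count).
Defense peremptories used: #1, #20 — 2 (for-cause on #12, #2, #24 don't count).
Remaining: (9 − 4) + (9 − 2) = 12.

12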